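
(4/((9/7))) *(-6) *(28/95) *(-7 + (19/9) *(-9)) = 40768/285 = 143.05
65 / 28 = 2.32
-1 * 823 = -823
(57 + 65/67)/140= 971/2345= 0.41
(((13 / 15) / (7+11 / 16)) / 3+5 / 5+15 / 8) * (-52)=-1676597 / 11070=-151.45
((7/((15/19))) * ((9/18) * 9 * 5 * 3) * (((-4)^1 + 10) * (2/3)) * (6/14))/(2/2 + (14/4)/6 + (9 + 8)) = 12312/223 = 55.21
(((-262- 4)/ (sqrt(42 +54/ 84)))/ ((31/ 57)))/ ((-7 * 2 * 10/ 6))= 1083 * sqrt(8358)/ 30845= 3.21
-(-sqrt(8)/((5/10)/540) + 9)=-9 + 2160 * sqrt(2)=3045.70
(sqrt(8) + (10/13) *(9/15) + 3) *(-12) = -540/13- 24 *sqrt(2) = -75.48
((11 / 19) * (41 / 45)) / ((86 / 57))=451 / 1290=0.35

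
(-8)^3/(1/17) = -8704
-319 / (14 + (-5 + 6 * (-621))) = 319 / 3717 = 0.09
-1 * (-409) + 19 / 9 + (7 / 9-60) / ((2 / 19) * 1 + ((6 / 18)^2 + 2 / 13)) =1860241 / 7407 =251.15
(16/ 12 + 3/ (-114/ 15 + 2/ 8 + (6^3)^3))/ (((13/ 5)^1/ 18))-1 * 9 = 201555573/ 873399683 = 0.23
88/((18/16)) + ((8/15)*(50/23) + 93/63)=117163/1449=80.86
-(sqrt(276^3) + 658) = -552*sqrt(69) - 658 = -5243.26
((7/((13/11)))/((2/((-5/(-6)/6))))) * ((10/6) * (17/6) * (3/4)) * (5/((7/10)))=116875/11232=10.41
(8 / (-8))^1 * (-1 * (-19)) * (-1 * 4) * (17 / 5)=1292 / 5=258.40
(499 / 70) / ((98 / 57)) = 4.15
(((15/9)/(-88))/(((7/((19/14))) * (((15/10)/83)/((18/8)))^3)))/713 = -488877885/49191296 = -9.94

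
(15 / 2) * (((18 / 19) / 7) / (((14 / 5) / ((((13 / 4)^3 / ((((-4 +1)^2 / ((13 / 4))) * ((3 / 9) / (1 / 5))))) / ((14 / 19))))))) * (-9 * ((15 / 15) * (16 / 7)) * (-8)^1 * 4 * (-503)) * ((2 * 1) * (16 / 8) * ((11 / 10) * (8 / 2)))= -51201076212 / 2401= -21324896.38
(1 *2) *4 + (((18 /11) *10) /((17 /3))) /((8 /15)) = 5017 /374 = 13.41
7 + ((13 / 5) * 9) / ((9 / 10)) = 33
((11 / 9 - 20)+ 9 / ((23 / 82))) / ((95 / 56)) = 1624 / 207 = 7.85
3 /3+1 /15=16 /15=1.07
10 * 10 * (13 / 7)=1300 / 7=185.71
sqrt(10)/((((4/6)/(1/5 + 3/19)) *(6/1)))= 17 *sqrt(10)/190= 0.28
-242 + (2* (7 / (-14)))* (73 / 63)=-15319 / 63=-243.16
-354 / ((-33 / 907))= 9729.64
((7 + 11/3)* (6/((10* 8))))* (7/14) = 2/5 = 0.40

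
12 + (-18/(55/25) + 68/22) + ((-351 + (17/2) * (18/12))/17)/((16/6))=-3305/5984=-0.55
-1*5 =-5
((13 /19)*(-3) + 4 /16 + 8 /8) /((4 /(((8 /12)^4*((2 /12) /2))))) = -61 /18468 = -0.00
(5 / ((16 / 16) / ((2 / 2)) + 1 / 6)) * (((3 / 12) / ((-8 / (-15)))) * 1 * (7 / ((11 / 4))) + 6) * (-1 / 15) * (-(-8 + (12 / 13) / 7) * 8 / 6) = -151076 / 7007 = -21.56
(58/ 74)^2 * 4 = 3364/ 1369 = 2.46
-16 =-16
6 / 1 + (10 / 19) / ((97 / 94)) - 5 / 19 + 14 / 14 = 13356 / 1843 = 7.25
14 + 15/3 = 19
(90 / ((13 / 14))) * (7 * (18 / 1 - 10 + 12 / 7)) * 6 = 514080 / 13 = 39544.62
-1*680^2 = -462400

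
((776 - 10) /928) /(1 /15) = 5745 /464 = 12.38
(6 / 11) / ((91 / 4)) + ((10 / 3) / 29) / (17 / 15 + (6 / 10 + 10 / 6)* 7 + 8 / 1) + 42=18300712 / 435435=42.03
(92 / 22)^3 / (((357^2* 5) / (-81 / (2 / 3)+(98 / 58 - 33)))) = -431344484 / 24597019755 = -0.02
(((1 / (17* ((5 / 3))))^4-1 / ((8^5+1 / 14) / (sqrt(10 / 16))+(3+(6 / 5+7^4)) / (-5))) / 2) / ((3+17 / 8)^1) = -0.00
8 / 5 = 1.60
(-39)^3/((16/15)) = -889785/16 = -55611.56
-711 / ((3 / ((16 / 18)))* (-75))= 632 / 225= 2.81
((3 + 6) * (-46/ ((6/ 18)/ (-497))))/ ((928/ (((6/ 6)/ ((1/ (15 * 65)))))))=300921075/ 464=648536.80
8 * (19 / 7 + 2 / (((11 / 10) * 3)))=6136 / 231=26.56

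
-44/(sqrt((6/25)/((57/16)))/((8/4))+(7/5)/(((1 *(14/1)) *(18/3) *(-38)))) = -4815360 *sqrt(38)/87551 -100320/87551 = -340.19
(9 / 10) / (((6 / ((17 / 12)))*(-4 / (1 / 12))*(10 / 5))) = -17 / 7680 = -0.00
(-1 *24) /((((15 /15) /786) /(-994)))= 18750816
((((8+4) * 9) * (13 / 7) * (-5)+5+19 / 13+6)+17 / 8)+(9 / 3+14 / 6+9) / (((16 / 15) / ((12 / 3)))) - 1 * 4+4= -680331 / 728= -934.52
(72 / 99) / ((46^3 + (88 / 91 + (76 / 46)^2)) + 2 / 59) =11360804 / 1520554201199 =0.00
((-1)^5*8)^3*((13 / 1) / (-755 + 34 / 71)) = 472576 / 53571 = 8.82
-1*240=-240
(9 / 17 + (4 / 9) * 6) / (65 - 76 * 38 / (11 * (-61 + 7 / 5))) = 267157 / 5801505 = 0.05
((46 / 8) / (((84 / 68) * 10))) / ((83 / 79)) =30889 / 69720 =0.44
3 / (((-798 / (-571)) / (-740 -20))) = -11420 / 7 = -1631.43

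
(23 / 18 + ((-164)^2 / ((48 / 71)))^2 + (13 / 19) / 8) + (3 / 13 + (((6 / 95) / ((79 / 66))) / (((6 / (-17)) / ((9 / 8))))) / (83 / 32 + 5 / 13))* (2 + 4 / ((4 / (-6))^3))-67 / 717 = 1097448407403041050937 / 693385088760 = 1582740132.71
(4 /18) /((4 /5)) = 5 /18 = 0.28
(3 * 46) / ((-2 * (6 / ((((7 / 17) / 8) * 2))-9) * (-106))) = 7 / 530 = 0.01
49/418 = 0.12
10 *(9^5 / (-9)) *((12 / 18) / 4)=-10935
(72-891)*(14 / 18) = -637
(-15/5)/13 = -3/13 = -0.23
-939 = -939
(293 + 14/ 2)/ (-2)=-150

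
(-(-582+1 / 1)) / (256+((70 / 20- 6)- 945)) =-0.84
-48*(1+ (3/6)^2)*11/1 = -660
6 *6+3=39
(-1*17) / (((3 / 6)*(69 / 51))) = -578 / 23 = -25.13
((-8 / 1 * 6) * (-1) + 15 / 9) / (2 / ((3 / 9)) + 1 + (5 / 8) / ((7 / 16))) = 1043 / 177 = 5.89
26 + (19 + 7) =52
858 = 858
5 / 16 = 0.31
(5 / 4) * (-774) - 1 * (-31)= -1873 / 2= -936.50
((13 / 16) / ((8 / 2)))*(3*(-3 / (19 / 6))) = -351 / 608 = -0.58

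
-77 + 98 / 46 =-1722 / 23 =-74.87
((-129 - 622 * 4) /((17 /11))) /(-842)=28787 /14314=2.01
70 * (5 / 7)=50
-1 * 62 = -62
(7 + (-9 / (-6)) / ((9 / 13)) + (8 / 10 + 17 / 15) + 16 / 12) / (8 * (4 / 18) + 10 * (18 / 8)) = 1119 / 2185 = 0.51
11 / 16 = 0.69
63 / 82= 0.77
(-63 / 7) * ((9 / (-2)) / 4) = 81 / 8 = 10.12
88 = 88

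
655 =655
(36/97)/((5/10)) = 72/97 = 0.74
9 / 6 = 3 / 2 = 1.50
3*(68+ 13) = 243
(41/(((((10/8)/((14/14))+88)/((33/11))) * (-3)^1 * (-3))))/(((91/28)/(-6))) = -1312/4641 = -0.28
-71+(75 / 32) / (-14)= -31883 / 448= -71.17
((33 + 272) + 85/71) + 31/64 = 1393561/4544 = 306.68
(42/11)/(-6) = -7/11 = -0.64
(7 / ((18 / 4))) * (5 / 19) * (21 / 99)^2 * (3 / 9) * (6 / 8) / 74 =1715 / 27560412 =0.00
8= 8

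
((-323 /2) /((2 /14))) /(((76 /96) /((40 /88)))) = -7140 /11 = -649.09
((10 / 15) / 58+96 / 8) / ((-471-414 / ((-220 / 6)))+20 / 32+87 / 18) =-459800 / 17388719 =-0.03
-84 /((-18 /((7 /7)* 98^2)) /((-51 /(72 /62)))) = -1968286.44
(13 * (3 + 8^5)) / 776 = 426023 / 776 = 549.00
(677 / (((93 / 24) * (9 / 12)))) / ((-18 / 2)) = -21664 / 837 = -25.88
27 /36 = 3 /4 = 0.75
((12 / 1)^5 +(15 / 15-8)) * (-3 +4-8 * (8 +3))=-21647775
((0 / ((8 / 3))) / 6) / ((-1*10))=0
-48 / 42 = -8 / 7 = -1.14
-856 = -856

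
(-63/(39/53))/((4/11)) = -12243/52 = -235.44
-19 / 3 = -6.33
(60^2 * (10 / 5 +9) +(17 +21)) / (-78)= -19819 / 39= -508.18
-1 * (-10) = 10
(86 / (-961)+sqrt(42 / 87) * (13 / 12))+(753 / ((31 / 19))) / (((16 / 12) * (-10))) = -1333991 / 38440+13 * sqrt(406) / 348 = -33.95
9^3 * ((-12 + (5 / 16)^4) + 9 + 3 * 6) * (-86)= -30834946755 / 32768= -941007.90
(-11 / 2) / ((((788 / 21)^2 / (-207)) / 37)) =37153809 / 1241888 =29.92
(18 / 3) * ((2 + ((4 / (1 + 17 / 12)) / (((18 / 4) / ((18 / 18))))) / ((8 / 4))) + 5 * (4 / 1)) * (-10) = -38600 / 29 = -1331.03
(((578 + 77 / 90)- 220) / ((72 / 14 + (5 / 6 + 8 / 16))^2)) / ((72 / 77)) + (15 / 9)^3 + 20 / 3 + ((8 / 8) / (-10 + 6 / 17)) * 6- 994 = -1595704727257 / 1638005760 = -974.18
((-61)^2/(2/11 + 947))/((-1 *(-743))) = 40931/7741317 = 0.01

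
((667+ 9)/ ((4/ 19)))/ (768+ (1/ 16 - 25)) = 51376/ 11889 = 4.32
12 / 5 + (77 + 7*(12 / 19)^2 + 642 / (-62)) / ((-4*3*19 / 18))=-3276507 / 1063145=-3.08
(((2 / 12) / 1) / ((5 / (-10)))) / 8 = -1 / 24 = -0.04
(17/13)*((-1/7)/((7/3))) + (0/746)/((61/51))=-51/637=-0.08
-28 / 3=-9.33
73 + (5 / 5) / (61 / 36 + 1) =73.37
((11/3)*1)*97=1067/3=355.67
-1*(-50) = 50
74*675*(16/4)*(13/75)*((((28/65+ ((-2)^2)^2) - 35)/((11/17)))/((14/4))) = -109325232/385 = -283961.64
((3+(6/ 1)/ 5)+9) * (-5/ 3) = -22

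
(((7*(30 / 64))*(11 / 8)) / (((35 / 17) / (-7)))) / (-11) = 357 / 256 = 1.39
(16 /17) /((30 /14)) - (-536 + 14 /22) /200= 349619 /112200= 3.12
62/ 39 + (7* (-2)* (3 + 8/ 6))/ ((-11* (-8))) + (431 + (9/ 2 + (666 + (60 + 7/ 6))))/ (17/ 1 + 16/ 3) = 2029641/ 38324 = 52.96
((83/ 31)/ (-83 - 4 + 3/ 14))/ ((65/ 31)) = -1162/ 78975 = -0.01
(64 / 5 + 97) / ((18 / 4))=122 / 5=24.40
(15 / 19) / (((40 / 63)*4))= 189 / 608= 0.31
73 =73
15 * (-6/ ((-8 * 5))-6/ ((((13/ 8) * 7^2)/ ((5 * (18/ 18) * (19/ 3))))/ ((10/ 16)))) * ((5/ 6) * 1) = -85445/ 5096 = -16.77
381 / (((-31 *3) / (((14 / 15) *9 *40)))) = -42672 / 31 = -1376.52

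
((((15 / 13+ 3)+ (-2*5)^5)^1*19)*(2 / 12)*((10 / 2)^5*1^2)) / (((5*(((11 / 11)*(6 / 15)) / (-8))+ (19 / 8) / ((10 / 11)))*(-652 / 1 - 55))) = 3087371750000 / 5211297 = 592438.26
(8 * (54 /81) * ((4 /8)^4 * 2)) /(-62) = -1 /93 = -0.01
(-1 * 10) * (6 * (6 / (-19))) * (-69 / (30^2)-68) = -122538 / 95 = -1289.87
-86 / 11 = -7.82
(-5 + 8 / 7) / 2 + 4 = 2.07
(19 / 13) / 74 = 19 / 962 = 0.02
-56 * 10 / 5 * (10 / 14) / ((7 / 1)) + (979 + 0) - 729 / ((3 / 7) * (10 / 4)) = 10051 / 35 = 287.17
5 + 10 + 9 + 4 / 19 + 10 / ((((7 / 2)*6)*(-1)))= 9470 / 399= 23.73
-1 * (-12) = 12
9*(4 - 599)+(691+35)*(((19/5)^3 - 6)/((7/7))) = 3765759/125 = 30126.07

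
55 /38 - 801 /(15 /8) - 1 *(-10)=-78993 /190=-415.75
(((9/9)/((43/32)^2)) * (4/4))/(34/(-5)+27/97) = -496640/5848387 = -0.08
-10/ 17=-0.59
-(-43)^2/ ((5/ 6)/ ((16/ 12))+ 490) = -14792/ 3925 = -3.77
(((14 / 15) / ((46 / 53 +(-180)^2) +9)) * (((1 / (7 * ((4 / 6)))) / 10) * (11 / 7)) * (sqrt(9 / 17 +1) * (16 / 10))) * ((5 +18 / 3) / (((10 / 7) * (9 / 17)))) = 12826 * sqrt(442) / 9662191875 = 0.00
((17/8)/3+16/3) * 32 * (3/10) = 58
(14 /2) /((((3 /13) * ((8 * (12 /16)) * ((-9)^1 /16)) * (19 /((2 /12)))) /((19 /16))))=-91 /972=-0.09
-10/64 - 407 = -407.16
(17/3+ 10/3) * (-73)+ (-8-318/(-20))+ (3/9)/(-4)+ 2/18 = -116833/180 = -649.07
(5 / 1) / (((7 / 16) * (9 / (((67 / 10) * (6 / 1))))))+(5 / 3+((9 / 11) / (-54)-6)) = 21575 / 462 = 46.70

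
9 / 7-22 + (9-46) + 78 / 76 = -15079 / 266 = -56.69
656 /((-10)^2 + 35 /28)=2624 /405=6.48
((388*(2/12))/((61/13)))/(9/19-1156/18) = -0.22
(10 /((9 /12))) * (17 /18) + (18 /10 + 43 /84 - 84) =-261181 /3780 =-69.10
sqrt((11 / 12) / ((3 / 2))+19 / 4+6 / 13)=5* sqrt(1417) / 78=2.41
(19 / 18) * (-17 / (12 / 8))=-323 / 27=-11.96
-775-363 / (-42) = -766.36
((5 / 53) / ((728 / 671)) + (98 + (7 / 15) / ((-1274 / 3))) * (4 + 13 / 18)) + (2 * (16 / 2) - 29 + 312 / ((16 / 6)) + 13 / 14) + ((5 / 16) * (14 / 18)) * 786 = 131754097 / 173628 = 758.83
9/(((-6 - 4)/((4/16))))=-9/40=-0.22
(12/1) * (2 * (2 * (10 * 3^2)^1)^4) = 25194240000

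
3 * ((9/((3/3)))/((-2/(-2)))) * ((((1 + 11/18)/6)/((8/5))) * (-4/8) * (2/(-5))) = 29/32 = 0.91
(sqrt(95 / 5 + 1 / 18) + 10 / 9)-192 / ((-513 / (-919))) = -338.48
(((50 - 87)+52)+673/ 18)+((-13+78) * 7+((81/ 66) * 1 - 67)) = 43720/ 99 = 441.62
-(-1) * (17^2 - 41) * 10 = 2480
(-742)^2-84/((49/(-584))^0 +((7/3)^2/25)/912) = 112985473636/205249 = 550480.02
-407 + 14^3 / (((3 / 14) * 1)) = 37195 / 3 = 12398.33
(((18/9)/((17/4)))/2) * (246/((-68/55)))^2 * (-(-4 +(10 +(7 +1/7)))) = -4210400700/34391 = -122427.40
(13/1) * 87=1131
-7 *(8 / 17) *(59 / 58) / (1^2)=-1652 / 493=-3.35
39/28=1.39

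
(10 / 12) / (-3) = -5 / 18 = -0.28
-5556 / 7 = -793.71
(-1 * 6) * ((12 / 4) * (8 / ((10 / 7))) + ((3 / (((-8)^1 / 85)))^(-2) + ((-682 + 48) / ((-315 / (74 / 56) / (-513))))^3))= 777226993017946123937 / 51000841500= 15239493509.49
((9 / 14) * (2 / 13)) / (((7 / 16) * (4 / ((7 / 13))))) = 36 / 1183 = 0.03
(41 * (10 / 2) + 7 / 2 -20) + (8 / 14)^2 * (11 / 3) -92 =28723 / 294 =97.70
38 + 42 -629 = -549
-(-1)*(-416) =-416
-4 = -4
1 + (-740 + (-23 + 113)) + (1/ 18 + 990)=6139/ 18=341.06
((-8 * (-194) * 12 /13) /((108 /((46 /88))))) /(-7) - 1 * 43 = -396311 /9009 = -43.99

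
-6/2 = -3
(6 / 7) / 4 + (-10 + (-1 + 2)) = -123 / 14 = -8.79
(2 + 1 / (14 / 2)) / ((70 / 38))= 57 / 49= 1.16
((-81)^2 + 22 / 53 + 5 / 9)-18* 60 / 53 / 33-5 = 34401185 / 5247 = 6556.35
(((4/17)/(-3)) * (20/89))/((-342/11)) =440/776169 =0.00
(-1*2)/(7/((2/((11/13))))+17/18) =-234/457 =-0.51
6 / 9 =2 / 3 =0.67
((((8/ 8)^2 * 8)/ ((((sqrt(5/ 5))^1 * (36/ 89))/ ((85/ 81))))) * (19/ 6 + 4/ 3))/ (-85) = -89/ 81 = -1.10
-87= -87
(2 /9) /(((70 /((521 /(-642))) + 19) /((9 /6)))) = -521 /105123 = -0.00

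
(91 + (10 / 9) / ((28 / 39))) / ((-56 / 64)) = -15548 / 147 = -105.77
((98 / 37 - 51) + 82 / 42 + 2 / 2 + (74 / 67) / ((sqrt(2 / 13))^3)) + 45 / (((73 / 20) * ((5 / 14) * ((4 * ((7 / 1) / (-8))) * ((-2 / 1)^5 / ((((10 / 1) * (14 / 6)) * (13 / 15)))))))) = -2221540 / 56721 + 481 * sqrt(26) / 134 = -20.86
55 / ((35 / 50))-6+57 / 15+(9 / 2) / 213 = 76.39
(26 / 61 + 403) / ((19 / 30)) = 738270 / 1159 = 636.99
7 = 7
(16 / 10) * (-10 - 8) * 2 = -288 / 5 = -57.60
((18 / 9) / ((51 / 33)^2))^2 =58564 / 83521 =0.70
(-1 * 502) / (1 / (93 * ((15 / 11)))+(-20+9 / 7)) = 2451015 / 91334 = 26.84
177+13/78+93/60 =178.72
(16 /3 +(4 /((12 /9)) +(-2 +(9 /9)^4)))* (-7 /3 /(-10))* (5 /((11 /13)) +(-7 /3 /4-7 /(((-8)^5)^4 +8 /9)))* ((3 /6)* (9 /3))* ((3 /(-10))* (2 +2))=-2553087025876632285061 /155644403121924341880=-16.40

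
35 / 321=0.11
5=5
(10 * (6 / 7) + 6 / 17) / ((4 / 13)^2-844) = -29913 / 2828630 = -0.01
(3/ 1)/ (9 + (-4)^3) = -3/ 55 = -0.05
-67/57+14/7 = 47/57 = 0.82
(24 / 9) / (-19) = -8 / 57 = -0.14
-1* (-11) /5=11 /5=2.20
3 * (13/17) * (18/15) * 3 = 702/85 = 8.26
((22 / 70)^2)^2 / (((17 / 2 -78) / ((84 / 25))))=-351384 / 744953125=-0.00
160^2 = 25600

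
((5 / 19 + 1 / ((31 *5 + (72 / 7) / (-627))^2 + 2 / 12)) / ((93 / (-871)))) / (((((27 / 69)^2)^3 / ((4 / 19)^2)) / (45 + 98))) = -4351.92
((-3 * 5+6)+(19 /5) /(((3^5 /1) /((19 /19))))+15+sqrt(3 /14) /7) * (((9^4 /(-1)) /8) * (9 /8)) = -1776087 /320-59049 * sqrt(42) /6272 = -5611.29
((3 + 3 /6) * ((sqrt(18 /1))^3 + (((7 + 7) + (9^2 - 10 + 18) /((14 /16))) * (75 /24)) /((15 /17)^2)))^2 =2457945 * sqrt(2) /4 + 173702313 /64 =3583113.43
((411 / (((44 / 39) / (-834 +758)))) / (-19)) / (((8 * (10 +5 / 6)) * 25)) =3699 / 5500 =0.67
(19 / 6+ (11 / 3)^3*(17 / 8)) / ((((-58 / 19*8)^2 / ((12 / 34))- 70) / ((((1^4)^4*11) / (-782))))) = -92567981 / 98768814624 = -0.00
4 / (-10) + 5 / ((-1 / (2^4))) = -402 / 5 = -80.40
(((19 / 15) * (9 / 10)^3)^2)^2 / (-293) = -0.00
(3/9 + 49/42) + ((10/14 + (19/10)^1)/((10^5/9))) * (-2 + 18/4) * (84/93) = 4651647/3100000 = 1.50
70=70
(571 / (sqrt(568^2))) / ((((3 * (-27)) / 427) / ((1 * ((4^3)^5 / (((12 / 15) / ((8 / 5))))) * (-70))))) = 4581438930288640 / 5751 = 796633442929.69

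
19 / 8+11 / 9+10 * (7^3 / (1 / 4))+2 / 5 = 4940639 / 360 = 13724.00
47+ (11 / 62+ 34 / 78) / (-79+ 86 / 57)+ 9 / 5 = 868524003 / 17800510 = 48.79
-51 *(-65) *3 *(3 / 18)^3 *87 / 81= 32045 / 648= 49.45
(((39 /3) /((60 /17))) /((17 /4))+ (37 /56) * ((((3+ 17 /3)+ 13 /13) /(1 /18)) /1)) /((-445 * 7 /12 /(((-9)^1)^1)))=437841 /109025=4.02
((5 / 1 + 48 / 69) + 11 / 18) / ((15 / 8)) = 10444 / 3105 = 3.36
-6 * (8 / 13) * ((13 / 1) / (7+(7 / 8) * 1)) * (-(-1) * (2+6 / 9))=-1024 / 63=-16.25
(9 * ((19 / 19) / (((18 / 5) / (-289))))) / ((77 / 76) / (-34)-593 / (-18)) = -16802460 / 765463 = -21.95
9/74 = 0.12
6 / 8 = 0.75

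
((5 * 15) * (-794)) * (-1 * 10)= 595500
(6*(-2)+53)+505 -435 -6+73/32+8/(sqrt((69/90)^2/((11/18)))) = 40*sqrt(22)/23+3433/32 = 115.44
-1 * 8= -8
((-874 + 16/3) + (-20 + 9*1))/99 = -2639/297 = -8.89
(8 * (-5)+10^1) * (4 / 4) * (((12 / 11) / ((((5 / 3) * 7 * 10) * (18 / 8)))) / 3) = -16 / 385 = -0.04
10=10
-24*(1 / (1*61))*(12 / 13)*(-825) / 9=26400 / 793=33.29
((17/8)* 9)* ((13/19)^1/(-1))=-1989/152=-13.09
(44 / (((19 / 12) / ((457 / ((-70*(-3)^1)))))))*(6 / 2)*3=544.28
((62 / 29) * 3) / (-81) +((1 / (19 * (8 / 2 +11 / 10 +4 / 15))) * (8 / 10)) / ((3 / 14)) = -14566 / 342171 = -0.04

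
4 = 4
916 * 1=916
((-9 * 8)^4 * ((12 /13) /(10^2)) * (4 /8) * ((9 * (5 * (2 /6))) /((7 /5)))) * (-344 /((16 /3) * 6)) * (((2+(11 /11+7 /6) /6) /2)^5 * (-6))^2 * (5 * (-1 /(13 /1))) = 4232799693325537109375 /4069346770944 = 1040166869.91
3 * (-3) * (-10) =90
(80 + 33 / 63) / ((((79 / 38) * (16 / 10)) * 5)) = 32129 / 6636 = 4.84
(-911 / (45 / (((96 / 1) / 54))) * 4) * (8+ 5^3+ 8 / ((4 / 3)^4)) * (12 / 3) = -31608056 / 405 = -78044.58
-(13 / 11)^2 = -169 / 121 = -1.40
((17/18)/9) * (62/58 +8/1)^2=1175873/136242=8.63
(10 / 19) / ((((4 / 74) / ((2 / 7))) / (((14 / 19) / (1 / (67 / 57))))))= 2.41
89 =89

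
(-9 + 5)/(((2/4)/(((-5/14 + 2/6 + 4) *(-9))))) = 2004/7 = 286.29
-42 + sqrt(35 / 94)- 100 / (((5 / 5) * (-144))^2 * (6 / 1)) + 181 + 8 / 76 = sqrt(3290) / 94 + 82207397 / 590976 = 139.71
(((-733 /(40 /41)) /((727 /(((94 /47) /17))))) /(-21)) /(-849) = -30053 /4406972220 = -0.00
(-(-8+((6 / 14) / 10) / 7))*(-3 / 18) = -3917 / 2940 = -1.33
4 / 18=2 / 9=0.22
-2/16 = -1/8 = -0.12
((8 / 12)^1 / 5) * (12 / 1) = 8 / 5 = 1.60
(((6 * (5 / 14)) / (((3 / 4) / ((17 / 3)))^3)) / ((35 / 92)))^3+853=24207153395604926822263 / 1688134559643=14339587598.23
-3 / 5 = -0.60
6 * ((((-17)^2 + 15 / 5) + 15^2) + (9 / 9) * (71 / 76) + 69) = 133821 / 38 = 3521.61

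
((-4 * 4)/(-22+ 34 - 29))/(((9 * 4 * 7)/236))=944/1071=0.88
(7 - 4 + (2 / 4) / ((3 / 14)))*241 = 3856 / 3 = 1285.33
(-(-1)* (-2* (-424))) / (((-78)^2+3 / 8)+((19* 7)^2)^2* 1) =6784 / 2503254443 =0.00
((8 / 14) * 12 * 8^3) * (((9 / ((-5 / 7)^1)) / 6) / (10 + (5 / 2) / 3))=-221184 / 325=-680.57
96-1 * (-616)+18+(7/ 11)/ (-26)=208773/ 286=729.98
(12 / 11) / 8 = 3 / 22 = 0.14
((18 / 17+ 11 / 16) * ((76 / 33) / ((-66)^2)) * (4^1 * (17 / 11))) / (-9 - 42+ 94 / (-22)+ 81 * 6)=9025 / 681078024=0.00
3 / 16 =0.19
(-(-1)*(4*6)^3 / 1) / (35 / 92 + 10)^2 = 117006336 / 912025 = 128.29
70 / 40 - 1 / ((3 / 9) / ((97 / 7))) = -1115 / 28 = -39.82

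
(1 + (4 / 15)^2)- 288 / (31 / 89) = -5759729 / 6975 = -825.77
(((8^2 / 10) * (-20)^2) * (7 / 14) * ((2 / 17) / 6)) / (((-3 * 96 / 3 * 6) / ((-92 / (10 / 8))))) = 1472 / 459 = 3.21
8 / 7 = 1.14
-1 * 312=-312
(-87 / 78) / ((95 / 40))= -116 / 247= -0.47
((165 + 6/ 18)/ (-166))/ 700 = -62/ 43575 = -0.00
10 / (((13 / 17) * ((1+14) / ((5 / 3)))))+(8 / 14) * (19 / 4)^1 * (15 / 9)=4895 / 819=5.98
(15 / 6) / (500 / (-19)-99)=-95 / 4762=-0.02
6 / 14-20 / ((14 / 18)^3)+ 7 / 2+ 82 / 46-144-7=-187.80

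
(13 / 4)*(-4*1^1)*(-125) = 1625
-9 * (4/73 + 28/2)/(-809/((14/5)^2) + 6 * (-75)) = 1809864/7915025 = 0.23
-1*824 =-824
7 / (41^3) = 7 / 68921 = 0.00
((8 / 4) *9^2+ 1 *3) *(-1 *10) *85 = -140250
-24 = -24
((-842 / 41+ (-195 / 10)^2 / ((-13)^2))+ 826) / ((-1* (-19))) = 42.51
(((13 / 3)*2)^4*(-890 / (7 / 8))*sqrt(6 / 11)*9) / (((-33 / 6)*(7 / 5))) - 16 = -16+32536691200*sqrt(66) / 53361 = 4953589.23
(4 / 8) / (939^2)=1 / 1763442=0.00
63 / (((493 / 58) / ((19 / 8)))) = 1197 / 68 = 17.60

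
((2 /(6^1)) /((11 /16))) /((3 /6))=32 /33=0.97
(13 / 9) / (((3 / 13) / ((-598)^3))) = -36140175448 / 27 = -1338525016.59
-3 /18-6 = -37 /6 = -6.17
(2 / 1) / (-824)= -1 / 412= -0.00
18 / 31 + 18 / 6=111 / 31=3.58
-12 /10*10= -12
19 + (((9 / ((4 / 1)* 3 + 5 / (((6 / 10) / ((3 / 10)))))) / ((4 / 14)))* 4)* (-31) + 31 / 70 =-507371 / 2030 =-249.94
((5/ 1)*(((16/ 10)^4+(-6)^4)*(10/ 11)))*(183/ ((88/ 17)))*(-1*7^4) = -1520224756764/ 3025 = -502553638.60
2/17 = 0.12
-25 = -25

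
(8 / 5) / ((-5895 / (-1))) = 0.00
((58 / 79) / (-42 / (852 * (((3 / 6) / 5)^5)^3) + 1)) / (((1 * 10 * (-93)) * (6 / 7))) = 14413 / 771434999999984350890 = 0.00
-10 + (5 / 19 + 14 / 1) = 81 / 19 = 4.26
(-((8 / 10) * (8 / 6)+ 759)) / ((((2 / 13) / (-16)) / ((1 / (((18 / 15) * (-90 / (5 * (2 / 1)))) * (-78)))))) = 22802 / 243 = 93.84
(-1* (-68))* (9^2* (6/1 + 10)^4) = 360972288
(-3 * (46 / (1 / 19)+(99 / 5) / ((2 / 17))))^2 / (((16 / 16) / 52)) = 508430187.72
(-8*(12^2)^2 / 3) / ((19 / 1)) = -55296 / 19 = -2910.32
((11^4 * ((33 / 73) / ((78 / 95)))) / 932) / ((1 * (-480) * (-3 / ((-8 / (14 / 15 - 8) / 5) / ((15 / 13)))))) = 3059969 / 2596253760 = 0.00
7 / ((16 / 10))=35 / 8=4.38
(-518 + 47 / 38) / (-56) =19637 / 2128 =9.23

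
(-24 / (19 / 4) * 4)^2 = 147456 / 361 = 408.47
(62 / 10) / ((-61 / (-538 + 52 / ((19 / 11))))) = 59830 / 1159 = 51.62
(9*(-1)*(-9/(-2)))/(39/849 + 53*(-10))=22923/299954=0.08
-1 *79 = -79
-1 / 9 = -0.11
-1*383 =-383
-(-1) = 1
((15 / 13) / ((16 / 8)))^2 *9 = 2025 / 676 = 3.00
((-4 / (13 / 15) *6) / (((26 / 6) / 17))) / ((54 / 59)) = -20060 / 169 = -118.70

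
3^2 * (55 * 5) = 2475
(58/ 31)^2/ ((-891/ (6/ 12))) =-1682/ 856251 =-0.00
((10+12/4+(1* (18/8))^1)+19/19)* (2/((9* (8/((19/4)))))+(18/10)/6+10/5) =22763/576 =39.52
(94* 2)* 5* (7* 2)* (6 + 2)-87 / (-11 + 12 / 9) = 105289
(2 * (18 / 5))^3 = 46656 / 125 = 373.25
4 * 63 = 252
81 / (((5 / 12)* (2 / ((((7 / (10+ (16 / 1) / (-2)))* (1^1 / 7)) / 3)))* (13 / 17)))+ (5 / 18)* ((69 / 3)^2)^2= 90973111 / 1170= 77754.80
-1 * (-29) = 29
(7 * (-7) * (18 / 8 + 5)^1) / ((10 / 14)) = -9947 / 20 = -497.35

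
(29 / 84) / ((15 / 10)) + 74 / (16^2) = 4187 / 8064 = 0.52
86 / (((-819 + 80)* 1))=-86 / 739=-0.12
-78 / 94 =-39 / 47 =-0.83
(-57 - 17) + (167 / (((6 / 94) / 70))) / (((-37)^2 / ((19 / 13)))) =6488236 / 53391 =121.52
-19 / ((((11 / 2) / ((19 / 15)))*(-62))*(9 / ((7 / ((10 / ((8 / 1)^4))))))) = 5175296 / 230175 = 22.48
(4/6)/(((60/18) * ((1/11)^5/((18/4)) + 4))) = 1449459/28989190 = 0.05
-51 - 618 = -669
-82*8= -656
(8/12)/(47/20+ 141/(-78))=520/423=1.23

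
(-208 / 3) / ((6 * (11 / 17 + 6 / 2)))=-884 / 279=-3.17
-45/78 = -15/26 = -0.58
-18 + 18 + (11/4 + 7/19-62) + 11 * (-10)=-12835/76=-168.88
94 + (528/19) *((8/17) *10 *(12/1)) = 537242/323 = 1663.29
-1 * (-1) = 1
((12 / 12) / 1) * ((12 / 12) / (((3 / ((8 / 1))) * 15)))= 8 / 45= 0.18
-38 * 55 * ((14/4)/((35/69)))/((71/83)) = -1196943/71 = -16858.35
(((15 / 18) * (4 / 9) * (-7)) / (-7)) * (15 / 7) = 50 / 63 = 0.79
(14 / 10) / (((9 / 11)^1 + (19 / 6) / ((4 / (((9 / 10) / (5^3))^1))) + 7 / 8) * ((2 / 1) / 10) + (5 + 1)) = 770000 / 3486877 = 0.22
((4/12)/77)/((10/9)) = 3/770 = 0.00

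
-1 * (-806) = 806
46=46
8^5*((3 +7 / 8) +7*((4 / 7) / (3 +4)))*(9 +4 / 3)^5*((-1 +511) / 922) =827304592609280 / 87129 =9495169147.00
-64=-64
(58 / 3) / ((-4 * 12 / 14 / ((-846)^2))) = -4035843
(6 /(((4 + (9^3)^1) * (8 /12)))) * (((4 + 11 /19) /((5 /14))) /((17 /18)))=197316 /1183795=0.17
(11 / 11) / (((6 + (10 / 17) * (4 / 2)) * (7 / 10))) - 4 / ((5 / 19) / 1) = -15.00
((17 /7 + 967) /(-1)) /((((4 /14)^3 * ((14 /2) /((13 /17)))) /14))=-2161341 /34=-63568.85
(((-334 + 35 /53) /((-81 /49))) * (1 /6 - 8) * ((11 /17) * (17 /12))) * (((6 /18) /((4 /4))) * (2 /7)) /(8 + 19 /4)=-10.82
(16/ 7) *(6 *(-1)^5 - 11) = -272/ 7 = -38.86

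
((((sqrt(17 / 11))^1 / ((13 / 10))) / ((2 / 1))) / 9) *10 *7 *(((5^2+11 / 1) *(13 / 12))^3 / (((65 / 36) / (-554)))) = -54447120 *sqrt(187) / 11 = -67686651.63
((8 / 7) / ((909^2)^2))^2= 64 / 22840580940174035976872529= 0.00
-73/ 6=-12.17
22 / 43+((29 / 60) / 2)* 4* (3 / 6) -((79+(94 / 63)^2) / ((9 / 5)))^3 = -3601938758849838390271 / 39198484474910460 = -91889.75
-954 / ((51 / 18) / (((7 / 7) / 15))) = -1908 / 85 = -22.45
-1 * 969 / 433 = -969 / 433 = -2.24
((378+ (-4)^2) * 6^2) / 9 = 1576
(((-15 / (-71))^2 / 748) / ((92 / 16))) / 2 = 225 / 43362682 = 0.00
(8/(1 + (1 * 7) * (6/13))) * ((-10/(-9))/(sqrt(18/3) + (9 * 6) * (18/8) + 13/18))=10400/604757-936 * sqrt(6)/6652327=0.02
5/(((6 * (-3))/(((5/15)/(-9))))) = 5/486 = 0.01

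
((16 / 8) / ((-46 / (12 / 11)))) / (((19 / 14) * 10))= -84 / 24035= -0.00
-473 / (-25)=473 / 25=18.92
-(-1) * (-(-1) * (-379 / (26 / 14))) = -2653 / 13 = -204.08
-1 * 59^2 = -3481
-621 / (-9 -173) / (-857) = -621 / 155974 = -0.00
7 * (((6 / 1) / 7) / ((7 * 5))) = 6 / 35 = 0.17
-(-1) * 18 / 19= 18 / 19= 0.95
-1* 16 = -16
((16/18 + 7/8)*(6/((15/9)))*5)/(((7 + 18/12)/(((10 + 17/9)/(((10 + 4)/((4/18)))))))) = 13589/19278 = 0.70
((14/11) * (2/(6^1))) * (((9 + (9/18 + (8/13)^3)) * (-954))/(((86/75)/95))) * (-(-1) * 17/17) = -326360.52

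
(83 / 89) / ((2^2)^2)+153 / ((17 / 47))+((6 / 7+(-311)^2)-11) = 968230869 / 9968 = 97133.92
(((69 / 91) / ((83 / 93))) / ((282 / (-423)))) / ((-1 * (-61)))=-19251 / 921466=-0.02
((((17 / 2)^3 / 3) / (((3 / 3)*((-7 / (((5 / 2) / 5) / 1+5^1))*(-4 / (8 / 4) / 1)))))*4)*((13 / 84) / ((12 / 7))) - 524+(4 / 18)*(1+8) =-11925665 / 24192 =-492.96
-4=-4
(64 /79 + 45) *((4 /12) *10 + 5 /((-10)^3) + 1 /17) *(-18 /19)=-375098493 /2551700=-147.00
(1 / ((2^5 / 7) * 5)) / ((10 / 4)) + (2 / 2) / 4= 107 / 400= 0.27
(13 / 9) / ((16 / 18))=13 / 8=1.62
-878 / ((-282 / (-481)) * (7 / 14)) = -2995.16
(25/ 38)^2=625/ 1444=0.43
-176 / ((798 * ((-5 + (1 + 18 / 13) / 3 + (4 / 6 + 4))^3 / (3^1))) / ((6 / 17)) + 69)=-386672 / 314385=-1.23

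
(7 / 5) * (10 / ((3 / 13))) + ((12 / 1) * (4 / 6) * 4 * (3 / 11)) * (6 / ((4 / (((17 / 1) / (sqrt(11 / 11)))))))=9346 / 33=283.21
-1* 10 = -10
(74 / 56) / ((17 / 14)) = 37 / 34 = 1.09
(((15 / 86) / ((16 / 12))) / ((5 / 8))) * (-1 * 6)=-1.26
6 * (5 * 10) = 300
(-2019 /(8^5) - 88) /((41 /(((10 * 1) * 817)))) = -11787688255 /671744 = -17547.89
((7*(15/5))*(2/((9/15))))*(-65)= -4550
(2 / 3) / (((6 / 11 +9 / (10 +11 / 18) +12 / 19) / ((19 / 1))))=758461 / 121266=6.25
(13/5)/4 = 0.65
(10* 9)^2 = 8100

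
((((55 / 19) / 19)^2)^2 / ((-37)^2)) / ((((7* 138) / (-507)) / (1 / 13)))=-118958125 / 7486660292607538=-0.00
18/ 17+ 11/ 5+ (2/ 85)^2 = 23549/ 7225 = 3.26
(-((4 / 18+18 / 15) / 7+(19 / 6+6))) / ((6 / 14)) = -5903 / 270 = -21.86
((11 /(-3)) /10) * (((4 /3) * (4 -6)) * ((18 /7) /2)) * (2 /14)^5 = 44 /588245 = 0.00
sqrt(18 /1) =3 * sqrt(2) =4.24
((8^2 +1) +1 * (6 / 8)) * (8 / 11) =526 / 11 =47.82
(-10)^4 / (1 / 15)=150000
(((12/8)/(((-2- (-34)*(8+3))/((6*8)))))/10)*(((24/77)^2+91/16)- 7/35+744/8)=140282013/73519600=1.91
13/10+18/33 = 203/110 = 1.85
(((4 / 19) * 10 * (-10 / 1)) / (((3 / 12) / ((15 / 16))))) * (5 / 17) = -7500 / 323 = -23.22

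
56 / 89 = 0.63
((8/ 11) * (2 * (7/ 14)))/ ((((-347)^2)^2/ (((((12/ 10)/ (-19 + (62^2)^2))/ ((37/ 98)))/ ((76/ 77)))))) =2744/ 251008352585473776885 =0.00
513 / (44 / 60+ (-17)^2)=1.77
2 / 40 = 1 / 20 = 0.05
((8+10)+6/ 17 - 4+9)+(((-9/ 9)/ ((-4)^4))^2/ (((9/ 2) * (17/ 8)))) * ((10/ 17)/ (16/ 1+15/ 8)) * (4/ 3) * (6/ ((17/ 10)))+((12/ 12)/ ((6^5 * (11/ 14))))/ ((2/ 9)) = 23.35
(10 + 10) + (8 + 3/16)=451/16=28.19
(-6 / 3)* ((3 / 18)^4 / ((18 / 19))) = -0.00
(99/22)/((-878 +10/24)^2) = 0.00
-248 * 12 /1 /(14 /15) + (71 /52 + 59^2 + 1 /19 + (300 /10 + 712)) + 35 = 7405975 /6916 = 1070.85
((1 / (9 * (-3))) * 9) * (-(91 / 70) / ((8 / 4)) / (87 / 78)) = 169 / 870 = 0.19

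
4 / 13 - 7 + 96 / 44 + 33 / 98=-58491 / 14014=-4.17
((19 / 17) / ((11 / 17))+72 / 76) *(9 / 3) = 8.02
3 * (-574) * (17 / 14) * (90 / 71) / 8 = -94095 / 284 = -331.32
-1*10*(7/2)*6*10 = -2100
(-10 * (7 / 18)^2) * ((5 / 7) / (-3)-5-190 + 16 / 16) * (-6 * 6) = -285530 / 27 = -10575.19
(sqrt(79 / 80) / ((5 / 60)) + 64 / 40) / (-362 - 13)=-sqrt(395) / 625 - 8 / 1875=-0.04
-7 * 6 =-42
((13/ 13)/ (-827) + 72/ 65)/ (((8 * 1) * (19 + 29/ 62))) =1843849/ 259529140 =0.01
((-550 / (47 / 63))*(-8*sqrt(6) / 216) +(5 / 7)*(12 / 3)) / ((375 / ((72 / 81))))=32 / 4725 +1232*sqrt(6) / 19035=0.17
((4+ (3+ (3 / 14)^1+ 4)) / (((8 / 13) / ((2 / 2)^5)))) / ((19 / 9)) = 18369 / 2128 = 8.63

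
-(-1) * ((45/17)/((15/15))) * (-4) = -180/17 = -10.59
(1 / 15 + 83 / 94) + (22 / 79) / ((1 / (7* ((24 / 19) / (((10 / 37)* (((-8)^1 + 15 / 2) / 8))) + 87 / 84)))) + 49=-1256491 / 13395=-93.80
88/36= 2.44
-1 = -1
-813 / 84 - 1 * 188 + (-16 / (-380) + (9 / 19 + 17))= -479233 / 2660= -180.16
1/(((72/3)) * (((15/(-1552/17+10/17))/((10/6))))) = -257/612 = -0.42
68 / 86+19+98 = 5065 / 43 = 117.79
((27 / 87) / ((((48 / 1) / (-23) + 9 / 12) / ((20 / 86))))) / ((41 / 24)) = -66240 / 2096207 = -0.03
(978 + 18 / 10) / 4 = 4899 / 20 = 244.95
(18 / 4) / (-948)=-3 / 632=-0.00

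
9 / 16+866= 13865 / 16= 866.56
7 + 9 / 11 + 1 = 97 / 11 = 8.82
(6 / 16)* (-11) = -33 / 8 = -4.12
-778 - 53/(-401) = -311925/401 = -777.87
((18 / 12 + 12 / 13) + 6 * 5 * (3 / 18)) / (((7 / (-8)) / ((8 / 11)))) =-6176 / 1001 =-6.17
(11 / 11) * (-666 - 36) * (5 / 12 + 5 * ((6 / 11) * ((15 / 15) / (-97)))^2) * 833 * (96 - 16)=-22200075916200 / 1138489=-19499596.32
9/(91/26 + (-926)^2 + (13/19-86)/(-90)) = 7695/733145783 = 0.00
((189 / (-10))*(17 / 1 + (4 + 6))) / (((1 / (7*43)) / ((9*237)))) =-3276294399 / 10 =-327629439.90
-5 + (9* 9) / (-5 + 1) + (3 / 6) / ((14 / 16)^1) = -691 / 28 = -24.68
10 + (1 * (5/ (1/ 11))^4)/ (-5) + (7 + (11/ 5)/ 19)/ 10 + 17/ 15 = -1830113.16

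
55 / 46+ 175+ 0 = 8105 / 46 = 176.20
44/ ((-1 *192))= -11/ 48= -0.23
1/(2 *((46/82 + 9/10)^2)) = 84050/358801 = 0.23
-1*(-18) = 18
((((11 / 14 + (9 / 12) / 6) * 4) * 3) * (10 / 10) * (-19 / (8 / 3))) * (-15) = 130815 / 112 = 1167.99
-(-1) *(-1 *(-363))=363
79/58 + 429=24961/58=430.36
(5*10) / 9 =50 / 9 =5.56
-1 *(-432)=432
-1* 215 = -215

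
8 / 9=0.89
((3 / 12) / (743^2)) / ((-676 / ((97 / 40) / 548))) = -97 / 32720871672320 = -0.00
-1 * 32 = -32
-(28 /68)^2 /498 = -49 /143922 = -0.00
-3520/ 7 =-502.86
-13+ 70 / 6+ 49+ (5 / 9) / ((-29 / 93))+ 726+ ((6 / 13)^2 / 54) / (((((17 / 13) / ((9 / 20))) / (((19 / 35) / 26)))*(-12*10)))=5402136374347 / 6998628000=771.89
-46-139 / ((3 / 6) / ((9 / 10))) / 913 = -211241 / 4565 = -46.27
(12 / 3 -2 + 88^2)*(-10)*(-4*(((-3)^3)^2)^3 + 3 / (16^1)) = 480153457188945 / 4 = 120038364297236.25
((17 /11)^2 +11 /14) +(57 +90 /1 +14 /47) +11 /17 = 204540575 /1353506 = 151.12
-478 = -478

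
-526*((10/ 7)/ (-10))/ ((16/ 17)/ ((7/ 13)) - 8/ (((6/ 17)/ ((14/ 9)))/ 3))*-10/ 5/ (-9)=-4471/ 27854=-0.16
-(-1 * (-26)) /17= -26 /17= -1.53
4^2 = 16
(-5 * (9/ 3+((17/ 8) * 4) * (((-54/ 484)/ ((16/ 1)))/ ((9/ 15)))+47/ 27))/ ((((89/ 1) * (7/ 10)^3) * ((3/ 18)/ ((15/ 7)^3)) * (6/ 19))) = -1440700234375/ 10135696648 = -142.14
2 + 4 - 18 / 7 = 24 / 7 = 3.43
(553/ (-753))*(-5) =2765/ 753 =3.67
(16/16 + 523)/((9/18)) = 1048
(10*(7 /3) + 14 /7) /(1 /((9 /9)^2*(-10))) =-760 /3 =-253.33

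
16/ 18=8/ 9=0.89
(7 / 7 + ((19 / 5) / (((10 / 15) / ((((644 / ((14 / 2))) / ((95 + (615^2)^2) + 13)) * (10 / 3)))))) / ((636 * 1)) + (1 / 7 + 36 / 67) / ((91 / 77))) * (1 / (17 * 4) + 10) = 3815247135421421209 / 241800997684372308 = 15.78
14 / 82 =7 / 41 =0.17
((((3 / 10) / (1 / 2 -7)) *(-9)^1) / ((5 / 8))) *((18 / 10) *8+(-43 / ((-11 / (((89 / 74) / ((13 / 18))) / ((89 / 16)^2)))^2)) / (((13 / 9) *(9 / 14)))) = 44828241329658816 / 4684381465746125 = 9.57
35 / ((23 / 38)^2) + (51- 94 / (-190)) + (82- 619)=-19597767 / 50255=-389.97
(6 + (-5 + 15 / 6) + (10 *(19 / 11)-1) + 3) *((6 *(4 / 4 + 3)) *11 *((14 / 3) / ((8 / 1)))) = 3507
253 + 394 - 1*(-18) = 665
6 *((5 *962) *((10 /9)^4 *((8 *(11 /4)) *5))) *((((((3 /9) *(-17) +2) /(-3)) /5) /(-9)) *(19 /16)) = -27645475000 /177147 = -156059.52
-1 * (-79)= 79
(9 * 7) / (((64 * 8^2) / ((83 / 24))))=1743 / 32768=0.05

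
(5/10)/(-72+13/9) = -9/1270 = -0.01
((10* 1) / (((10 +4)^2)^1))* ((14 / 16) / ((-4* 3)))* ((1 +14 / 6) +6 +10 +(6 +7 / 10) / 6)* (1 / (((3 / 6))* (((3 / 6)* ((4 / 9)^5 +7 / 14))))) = -8050347 / 13685728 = -0.59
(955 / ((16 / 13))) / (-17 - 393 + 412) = 387.97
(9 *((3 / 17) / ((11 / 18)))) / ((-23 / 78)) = -37908 / 4301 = -8.81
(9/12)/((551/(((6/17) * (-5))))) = -45/18734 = -0.00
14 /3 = 4.67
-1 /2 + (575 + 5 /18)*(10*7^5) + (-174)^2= 96717211.61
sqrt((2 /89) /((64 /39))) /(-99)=-sqrt(6942) /70488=-0.00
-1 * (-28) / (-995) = -28 / 995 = -0.03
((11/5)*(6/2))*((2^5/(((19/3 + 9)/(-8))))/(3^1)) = -4224/115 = -36.73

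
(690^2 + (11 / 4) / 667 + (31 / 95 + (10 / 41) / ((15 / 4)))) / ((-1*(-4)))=14842705967299 / 124702320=119025.10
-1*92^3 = -778688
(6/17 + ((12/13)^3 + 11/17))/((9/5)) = 19625/19773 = 0.99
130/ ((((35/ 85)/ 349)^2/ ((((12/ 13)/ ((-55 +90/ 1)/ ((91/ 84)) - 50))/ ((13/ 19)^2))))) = -152488518348/ 14651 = -10408062.14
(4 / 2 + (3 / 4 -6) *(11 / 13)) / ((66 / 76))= -2413 / 858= -2.81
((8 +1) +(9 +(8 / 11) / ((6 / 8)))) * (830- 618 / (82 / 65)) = 8729570 / 1353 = 6452.01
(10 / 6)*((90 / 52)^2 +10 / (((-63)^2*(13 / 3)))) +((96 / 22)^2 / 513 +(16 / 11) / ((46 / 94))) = 1135399304491 / 141871317588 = 8.00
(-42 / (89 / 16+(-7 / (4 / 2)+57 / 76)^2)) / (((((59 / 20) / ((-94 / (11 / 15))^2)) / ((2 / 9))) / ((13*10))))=-514886.68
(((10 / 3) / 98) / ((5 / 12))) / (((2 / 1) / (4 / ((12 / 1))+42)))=254 / 147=1.73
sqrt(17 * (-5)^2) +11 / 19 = 21.19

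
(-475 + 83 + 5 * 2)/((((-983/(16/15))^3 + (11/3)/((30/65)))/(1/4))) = 3520512/28852060599761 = 0.00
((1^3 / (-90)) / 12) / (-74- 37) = 1 / 119880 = 0.00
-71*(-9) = 639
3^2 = 9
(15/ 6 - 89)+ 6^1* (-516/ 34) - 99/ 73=-444067/ 2482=-178.91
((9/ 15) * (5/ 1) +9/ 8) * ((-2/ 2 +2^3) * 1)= 231/ 8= 28.88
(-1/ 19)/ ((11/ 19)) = -1/ 11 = -0.09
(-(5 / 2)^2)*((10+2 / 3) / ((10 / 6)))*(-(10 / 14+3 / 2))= 620 / 7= 88.57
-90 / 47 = -1.91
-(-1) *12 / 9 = 4 / 3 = 1.33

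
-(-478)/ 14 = 239/ 7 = 34.14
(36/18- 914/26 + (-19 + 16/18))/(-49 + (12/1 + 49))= -2999/702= -4.27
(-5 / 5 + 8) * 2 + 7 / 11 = 161 / 11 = 14.64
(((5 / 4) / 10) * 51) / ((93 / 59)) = 1003 / 248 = 4.04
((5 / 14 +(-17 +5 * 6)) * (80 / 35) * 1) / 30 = 748 / 735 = 1.02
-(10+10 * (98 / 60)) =-79 / 3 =-26.33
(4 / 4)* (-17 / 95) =-17 / 95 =-0.18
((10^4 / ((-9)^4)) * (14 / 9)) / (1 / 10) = 1400000 / 59049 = 23.71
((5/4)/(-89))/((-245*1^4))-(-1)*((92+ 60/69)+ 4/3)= 113386069/1203636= 94.20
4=4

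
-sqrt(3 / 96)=-sqrt(2) / 8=-0.18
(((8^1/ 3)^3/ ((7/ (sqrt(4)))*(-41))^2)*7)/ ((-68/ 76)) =-38912/ 5401053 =-0.01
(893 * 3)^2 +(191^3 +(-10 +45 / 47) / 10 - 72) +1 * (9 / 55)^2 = 4022085004489 / 284350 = 14144839.12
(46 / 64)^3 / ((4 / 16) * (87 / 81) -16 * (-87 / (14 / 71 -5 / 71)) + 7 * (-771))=328509 / 4940898304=0.00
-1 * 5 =-5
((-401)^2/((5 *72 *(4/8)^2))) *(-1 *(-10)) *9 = 160801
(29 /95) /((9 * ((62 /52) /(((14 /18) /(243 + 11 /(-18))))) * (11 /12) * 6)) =21112 /1272054465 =0.00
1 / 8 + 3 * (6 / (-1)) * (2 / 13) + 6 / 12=-223 / 104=-2.14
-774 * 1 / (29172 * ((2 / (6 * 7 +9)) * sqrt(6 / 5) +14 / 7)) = -32895 / 2478476 +129 * sqrt(30) / 2478476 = -0.01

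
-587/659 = -0.89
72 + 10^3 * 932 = 932072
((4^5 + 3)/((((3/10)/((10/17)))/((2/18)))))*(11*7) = 7907900/459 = 17228.54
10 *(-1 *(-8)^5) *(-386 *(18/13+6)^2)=-1165680967680/169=-6897520518.82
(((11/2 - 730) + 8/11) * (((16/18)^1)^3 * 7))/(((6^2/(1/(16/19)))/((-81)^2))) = -8471036/11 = -770094.18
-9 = -9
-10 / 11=-0.91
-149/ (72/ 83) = -12367/ 72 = -171.76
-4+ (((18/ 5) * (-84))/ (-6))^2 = 63404/ 25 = 2536.16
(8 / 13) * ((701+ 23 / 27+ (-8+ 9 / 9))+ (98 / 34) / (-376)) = 119918989 / 280449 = 427.60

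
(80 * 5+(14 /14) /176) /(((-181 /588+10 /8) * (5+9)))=1478421 /48752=30.33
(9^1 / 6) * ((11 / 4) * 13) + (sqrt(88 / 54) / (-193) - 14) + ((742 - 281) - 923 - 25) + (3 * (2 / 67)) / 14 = -1678527 / 3752 - 2 * sqrt(33) / 1737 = -447.38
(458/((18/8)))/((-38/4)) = -3664/171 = -21.43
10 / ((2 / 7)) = 35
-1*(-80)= 80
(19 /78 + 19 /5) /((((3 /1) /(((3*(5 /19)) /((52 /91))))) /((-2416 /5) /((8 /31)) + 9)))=-5413177 /1560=-3469.99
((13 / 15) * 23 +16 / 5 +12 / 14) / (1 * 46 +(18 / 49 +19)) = 0.37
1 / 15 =0.07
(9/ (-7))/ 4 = -9/ 28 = -0.32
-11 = -11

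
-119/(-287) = 17/41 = 0.41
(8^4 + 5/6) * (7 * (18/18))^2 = 1204469/6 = 200744.83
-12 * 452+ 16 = -5408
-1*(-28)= 28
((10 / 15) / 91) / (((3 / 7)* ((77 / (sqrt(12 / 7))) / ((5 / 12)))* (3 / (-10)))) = -0.00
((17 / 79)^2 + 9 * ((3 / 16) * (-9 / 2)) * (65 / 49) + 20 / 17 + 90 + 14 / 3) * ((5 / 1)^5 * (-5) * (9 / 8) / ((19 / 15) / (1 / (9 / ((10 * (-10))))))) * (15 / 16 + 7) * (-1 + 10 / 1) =95612675427720703125 / 101146938368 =945284918.86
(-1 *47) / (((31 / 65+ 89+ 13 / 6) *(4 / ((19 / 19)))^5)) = -9165 / 18299392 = -0.00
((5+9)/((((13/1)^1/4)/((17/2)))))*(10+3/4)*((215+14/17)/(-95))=-1104369/1235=-894.23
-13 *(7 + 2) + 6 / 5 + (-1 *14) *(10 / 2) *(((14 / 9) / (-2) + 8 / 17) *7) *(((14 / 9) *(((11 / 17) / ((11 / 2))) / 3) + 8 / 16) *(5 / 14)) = -60143491 / 702270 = -85.64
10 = 10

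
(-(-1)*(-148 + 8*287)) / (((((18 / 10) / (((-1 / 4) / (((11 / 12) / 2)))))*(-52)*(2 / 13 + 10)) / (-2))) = -895 / 363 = -2.47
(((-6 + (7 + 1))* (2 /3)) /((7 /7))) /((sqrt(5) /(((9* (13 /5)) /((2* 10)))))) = 39* sqrt(5) /125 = 0.70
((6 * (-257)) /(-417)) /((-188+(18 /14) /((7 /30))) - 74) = -12593 /873476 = -0.01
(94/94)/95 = 1/95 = 0.01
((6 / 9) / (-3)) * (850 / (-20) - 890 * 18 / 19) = 33655 / 171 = 196.81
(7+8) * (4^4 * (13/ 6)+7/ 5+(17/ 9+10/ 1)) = 25558/ 3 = 8519.33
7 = 7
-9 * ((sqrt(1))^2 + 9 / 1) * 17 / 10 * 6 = -918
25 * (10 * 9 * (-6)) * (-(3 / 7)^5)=3280500 / 16807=195.19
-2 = -2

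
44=44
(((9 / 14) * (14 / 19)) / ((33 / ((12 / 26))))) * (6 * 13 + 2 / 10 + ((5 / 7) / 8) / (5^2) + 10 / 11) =0.52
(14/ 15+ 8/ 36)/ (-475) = -52/ 21375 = -0.00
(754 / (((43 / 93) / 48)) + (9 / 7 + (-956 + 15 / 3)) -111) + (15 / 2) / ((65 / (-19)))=604267485 / 7826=77212.81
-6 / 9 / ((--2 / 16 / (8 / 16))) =-2.67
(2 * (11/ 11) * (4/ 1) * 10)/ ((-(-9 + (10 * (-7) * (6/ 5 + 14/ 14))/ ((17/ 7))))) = 1360/ 1231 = 1.10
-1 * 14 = -14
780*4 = 3120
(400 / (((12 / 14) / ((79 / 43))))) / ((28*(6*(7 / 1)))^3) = 1975 / 3746481984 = 0.00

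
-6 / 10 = -3 / 5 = -0.60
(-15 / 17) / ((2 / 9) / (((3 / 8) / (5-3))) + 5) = -405 / 2839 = -0.14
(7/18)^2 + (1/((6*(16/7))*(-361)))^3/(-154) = 415461046010003/2747130181779456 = 0.15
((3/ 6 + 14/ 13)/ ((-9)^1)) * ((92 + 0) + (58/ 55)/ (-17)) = -587407/ 36465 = -16.11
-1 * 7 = -7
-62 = -62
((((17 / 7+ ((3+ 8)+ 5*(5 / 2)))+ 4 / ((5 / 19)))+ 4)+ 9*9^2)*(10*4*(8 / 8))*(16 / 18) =27524.57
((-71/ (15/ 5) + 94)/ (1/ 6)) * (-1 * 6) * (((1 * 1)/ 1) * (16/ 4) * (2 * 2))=-40512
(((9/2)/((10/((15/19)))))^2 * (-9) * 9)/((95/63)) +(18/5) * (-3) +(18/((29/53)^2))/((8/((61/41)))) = -121061892123/18920414320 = -6.40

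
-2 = -2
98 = 98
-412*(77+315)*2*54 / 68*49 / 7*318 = -9706713408 / 17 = -570983141.65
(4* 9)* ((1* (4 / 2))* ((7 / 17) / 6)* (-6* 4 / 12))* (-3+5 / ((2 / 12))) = -4536 / 17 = -266.82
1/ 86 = 0.01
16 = 16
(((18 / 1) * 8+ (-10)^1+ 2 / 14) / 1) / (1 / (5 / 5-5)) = -3756 / 7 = -536.57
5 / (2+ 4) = 5 / 6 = 0.83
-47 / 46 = -1.02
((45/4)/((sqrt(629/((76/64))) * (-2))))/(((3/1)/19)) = -285 * sqrt(11951)/20128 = -1.55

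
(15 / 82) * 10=75 / 41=1.83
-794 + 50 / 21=-16624 / 21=-791.62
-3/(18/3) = -1/2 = -0.50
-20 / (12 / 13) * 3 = -65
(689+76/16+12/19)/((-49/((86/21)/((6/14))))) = -15437/114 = -135.41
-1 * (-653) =653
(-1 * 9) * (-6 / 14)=27 / 7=3.86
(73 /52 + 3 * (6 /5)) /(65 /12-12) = -3903 /5135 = -0.76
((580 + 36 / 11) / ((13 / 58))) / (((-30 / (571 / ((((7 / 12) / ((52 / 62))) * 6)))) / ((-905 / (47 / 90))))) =2307588055680 / 112189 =20568755.01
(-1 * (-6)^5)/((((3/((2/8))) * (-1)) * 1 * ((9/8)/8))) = -4608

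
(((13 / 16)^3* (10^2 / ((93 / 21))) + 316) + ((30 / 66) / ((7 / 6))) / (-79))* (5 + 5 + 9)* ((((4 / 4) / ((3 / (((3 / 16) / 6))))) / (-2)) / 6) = -1203783280003 / 222449762304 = -5.41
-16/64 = -1/4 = -0.25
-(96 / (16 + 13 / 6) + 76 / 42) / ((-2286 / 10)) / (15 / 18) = 32476 / 872109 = 0.04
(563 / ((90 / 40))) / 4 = 563 / 9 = 62.56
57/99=19/33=0.58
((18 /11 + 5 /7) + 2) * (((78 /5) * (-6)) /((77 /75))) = -2351700 /5929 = -396.64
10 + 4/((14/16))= 102/7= 14.57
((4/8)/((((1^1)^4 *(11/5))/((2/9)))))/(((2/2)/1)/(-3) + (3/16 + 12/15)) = 400/5181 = 0.08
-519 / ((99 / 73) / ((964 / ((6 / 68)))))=-413928104 / 99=-4181091.96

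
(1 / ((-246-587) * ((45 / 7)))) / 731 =-1 / 3914505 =-0.00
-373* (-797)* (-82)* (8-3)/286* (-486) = 29618106030/143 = 207119622.59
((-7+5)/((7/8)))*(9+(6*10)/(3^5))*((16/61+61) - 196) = 14070928/4941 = 2847.79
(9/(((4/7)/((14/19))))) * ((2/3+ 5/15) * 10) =116.05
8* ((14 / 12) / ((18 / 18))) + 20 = 88 / 3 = 29.33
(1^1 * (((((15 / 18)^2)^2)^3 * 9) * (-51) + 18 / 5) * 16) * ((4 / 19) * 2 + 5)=-1987978784803 / 478690560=-4152.95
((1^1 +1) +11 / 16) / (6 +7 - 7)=43 / 96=0.45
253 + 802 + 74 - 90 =1039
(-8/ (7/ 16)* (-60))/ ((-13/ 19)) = -145920/ 91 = -1603.52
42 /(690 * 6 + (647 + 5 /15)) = 63 /7181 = 0.01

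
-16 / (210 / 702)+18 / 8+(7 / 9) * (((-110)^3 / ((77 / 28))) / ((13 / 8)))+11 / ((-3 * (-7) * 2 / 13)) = -3795343471 / 16380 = -231705.95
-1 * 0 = 0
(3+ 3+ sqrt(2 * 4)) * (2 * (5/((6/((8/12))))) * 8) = 160 * sqrt(2)/9+ 160/3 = 78.47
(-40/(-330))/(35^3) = 4/1414875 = 0.00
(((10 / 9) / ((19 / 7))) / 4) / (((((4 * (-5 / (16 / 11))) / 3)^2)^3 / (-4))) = -4644864 / 105186434375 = -0.00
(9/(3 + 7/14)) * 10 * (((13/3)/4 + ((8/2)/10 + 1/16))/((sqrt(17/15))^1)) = 159 * sqrt(255)/68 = 37.34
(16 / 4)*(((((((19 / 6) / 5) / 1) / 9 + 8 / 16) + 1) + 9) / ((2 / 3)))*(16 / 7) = 45664 / 315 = 144.97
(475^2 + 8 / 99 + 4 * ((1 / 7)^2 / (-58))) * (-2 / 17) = -63481421090 / 2391543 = -26544.13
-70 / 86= -35 / 43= -0.81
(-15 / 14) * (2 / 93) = -5 / 217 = -0.02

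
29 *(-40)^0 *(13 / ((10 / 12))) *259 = 585858 / 5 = 117171.60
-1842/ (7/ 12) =-22104/ 7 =-3157.71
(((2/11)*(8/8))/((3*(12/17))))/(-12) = -17/2376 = -0.01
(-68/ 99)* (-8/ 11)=544/ 1089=0.50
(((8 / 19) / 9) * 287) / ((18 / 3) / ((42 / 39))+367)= 2009 / 55746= 0.04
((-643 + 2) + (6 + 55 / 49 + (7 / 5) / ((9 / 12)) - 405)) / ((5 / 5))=-762203 / 735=-1037.01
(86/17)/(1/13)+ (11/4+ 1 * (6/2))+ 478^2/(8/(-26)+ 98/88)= 8889355507/31348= 283570.10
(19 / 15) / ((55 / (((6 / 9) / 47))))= 38 / 116325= 0.00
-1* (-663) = 663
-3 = -3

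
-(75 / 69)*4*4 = -400 / 23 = -17.39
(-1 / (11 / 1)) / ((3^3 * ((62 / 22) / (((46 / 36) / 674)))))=-23 / 10154484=-0.00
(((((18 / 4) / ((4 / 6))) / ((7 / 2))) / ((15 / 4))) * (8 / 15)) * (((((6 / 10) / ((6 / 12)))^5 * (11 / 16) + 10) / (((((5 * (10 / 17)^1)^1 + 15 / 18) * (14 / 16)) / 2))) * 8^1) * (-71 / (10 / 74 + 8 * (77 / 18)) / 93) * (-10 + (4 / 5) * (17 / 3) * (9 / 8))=759432830976 / 448228515625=1.69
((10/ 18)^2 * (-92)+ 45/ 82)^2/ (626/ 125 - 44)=-19.89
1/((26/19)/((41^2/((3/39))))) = 31939/2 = 15969.50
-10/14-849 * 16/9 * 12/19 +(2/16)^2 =-8120123/8512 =-953.96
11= 11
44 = 44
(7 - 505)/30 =-83/5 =-16.60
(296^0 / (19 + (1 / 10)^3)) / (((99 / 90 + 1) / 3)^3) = 1000000 / 6517343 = 0.15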